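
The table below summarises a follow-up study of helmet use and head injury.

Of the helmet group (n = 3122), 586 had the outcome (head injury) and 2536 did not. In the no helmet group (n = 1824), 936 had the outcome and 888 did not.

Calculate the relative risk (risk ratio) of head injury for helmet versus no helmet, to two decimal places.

0.37

From the description: a = 586, b = 2536, c = 936, d = 888.
Risk in exposed = 586/3122 = 0.18770; risk in unexposed = 936/1824 = 0.51316.
RR = 0.18770 / 0.51316 = 0.36577
The risk is 63% lower among the exposed than among the unexposed.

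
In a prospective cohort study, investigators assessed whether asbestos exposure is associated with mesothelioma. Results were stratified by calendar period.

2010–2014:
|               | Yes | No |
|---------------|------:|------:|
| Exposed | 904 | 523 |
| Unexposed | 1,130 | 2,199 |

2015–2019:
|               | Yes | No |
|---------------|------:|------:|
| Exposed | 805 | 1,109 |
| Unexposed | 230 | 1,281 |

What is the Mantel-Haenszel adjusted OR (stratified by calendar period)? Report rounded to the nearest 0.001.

OR_MH = Σ(aᵢdᵢ/nᵢ) / Σ(bᵢcᵢ/nᵢ), where nᵢ is the stratum total.
Stratum 1 (2010–2014): n = 4756; a·d/n = 904·2199/4756 = 417.9765; b·c/n = 523·1130/4756 = 124.2620
Stratum 2 (2015–2019): n = 3425; a·d/n = 805·1281/3425 = 301.0818; b·c/n = 1109·230/3425 = 74.4730
OR_MH = (417.9765 + 301.0818) / (124.2620 + 74.4730) = 719.0582 / 198.7350 = 3.61818

3.618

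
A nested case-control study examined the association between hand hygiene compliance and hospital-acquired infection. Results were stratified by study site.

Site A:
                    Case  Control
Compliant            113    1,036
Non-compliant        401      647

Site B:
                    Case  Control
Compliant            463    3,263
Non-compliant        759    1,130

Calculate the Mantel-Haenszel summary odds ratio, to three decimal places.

0.201

OR_MH = Σ(aᵢdᵢ/nᵢ) / Σ(bᵢcᵢ/nᵢ), where nᵢ is the stratum total.
Stratum 1 (Site A): n = 2197; a·d/n = 113·647/2197 = 33.2777; b·c/n = 1036·401/2197 = 189.0924
Stratum 2 (Site B): n = 5615; a·d/n = 463·1130/5615 = 93.1772; b·c/n = 3263·759/5615 = 441.0716
OR_MH = (33.2777 + 93.1772) / (189.0924 + 441.0716) = 126.4549 / 630.1640 = 0.20067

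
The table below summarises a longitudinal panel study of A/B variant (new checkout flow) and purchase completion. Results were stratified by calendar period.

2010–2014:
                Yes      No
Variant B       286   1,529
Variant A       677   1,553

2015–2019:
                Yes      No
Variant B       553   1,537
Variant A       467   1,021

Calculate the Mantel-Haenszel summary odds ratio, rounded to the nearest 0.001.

OR_MH = Σ(aᵢdᵢ/nᵢ) / Σ(bᵢcᵢ/nᵢ), where nᵢ is the stratum total.
Stratum 1 (2010–2014): n = 4045; a·d/n = 286·1553/4045 = 109.8042; b·c/n = 1529·677/4045 = 255.9043
Stratum 2 (2015–2019): n = 3578; a·d/n = 553·1021/3578 = 157.8013; b·c/n = 1537·467/3578 = 200.6090
OR_MH = (109.8042 + 157.8013) / (255.9043 + 200.6090) = 267.6055 / 456.5133 = 0.58619

0.586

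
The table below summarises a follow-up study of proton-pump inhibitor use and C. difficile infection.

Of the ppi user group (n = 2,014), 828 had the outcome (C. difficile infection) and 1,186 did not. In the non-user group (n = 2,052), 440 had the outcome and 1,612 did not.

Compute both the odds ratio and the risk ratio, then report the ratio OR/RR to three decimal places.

From the description: a = 828, b = 1186, c = 440, d = 1612.
OR = (828·1612)/(1186·440) = 1334736/521840 = 2.55775
Risk in exposed = 828/2014 = 0.41112; risk in unexposed = 440/2052 = 0.21442; RR = 1.91732
OR/RR = 2.55775 / 1.91732 = 1.33402
The outcome is not rare, so the OR lies further from 1 than the RR.

1.334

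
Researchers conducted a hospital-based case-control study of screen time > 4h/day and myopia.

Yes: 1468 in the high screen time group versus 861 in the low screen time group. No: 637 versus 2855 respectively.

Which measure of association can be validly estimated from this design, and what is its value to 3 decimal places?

From the description: a = 1468, b = 637, c = 861, d = 2855.
This is a hospital-based case-control study: participants were sampled on outcome status, so risks in the source population cannot be estimated directly — relative risk is not valid here. The odds ratio is the appropriate measure.
OR = (a·d)/(b·c) = (1468 × 2855) / (637 × 861) = 4191140 / 548457 = 7.64169

7.642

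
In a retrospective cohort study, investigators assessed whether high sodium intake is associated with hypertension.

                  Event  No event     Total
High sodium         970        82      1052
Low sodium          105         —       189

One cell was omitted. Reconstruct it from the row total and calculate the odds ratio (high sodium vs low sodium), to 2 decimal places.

The missing cell is in the unexposed row: 189 − 105 = 84.
So a = 970, b = 82, c = 105, d = 84.
OR = (a·d)/(b·c) = (970 × 84) / (82 × 105) = 81480 / 8610 = 9.46341

9.46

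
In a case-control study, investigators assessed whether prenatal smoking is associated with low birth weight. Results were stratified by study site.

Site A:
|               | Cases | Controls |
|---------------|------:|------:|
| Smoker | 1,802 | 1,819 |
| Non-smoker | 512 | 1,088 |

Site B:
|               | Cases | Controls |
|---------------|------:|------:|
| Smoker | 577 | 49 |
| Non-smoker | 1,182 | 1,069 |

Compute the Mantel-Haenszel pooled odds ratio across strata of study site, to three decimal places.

2.972

OR_MH = Σ(aᵢdᵢ/nᵢ) / Σ(bᵢcᵢ/nᵢ), where nᵢ is the stratum total.
Stratum 1 (Site A): n = 5221; a·d/n = 1802·1088/5221 = 375.5173; b·c/n = 1819·512/5221 = 178.3812
Stratum 2 (Site B): n = 2877; a·d/n = 577·1069/2877 = 214.3945; b·c/n = 49·1182/2877 = 20.1314
OR_MH = (375.5173 + 214.3945) / (178.3812 + 20.1314) = 589.9118 / 198.5125 = 2.97166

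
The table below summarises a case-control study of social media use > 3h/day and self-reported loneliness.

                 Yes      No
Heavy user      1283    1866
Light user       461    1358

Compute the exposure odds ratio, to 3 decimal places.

2.025

Cells: a = 1283, b = 1866, c = 461, d = 1358.
OR = (a·d)/(b·c) = (1283 × 1358) / (1866 × 461) = 1742314 / 860226 = 2.02541
The odds of self-reported loneliness are about 2.03 times as high in the heavy user group.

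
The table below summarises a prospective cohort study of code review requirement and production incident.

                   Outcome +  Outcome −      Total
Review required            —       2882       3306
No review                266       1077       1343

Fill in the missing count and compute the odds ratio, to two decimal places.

0.60

The missing cell is in the exposed row: 3306 − 2882 = 424.
So a = 424, b = 2882, c = 266, d = 1077.
OR = (a·d)/(b·c) = (424 × 1077) / (2882 × 266) = 456648 / 766612 = 0.59567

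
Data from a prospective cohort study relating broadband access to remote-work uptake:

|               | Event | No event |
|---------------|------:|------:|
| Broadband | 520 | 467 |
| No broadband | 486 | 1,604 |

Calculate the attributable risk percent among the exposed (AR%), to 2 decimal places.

55.86

Cells: a = 520, b = 467, c = 486, d = 1604.
Risk in exposed = 520/987 = 0.52685; risk in unexposed = 486/2090 = 0.23254.
RR = 0.52685/0.23254 = 2.26567
AR% = (RR − 1)/RR × 100 = (2.26567 − 1)/2.26567 × 100 = 55.8629%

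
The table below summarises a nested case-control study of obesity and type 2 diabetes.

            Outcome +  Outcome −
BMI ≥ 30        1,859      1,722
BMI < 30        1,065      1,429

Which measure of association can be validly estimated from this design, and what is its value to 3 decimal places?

Cells: a = 1859, b = 1722, c = 1065, d = 1429.
This is a nested case-control study: participants were sampled on outcome status, so risks in the source population cannot be estimated directly — relative risk is not valid here. The odds ratio is the appropriate measure.
OR = (a·d)/(b·c) = (1859 × 1429) / (1722 × 1065) = 2656511 / 1833930 = 1.44853

1.449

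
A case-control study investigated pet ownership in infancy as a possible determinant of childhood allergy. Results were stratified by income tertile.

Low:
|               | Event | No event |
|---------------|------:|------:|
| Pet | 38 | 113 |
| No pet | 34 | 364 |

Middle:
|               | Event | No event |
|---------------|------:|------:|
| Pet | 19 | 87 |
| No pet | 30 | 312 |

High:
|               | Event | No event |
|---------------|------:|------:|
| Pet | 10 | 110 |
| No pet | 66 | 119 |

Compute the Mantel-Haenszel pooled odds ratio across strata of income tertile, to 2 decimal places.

1.16

OR_MH = Σ(aᵢdᵢ/nᵢ) / Σ(bᵢcᵢ/nᵢ), where nᵢ is the stratum total.
Stratum 1 (Low): n = 549; a·d/n = 38·364/549 = 25.1949; b·c/n = 113·34/549 = 6.9982
Stratum 2 (Middle): n = 448; a·d/n = 19·312/448 = 13.2321; b·c/n = 87·30/448 = 5.8259
Stratum 3 (High): n = 305; a·d/n = 10·119/305 = 3.9016; b·c/n = 110·66/305 = 23.8033
OR_MH = (25.1949 + 13.2321 + 3.9016) / (6.9982 + 5.8259 + 23.8033) = 42.3287 / 36.6274 = 1.15566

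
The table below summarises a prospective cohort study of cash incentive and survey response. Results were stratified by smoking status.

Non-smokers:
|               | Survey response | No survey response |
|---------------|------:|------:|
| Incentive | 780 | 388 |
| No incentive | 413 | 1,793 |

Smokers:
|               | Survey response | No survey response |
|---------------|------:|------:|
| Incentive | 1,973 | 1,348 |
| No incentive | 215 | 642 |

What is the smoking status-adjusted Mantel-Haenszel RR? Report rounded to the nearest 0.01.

2.91

RR_MH = Σ(aᵢ·n₀ᵢ/nᵢ) / Σ(cᵢ·n₁ᵢ/nᵢ), with n₁ᵢ = aᵢ+bᵢ (exposed), n₀ᵢ = cᵢ+dᵢ (unexposed), nᵢ = n₁ᵢ+n₀ᵢ.
Stratum 1 (Non-smokers): n₁ = 1168, n₀ = 2206, n = 3374; a·n₀/n = 780·2206/3374 = 509.9822; c·n₁/n = 413·1168/3374 = 142.9710
Stratum 2 (Smokers): n₁ = 3321, n₀ = 857, n = 4178; a·n₀/n = 1973·857/4178 = 404.7058; c·n₁/n = 215·3321/4178 = 170.8988
RR_MH = (509.9822 + 404.7058) / (142.9710 + 170.8988) = 914.6881 / 313.8697 = 2.91423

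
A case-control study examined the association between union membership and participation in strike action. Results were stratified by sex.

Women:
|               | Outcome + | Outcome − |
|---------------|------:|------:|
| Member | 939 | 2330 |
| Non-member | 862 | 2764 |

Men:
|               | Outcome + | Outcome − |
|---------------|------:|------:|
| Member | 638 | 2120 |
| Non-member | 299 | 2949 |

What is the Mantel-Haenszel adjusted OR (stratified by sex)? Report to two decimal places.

OR_MH = Σ(aᵢdᵢ/nᵢ) / Σ(bᵢcᵢ/nᵢ), where nᵢ is the stratum total.
Stratum 1 (Women): n = 6895; a·d/n = 939·2764/6895 = 376.4171; b·c/n = 2330·862/6895 = 291.2922
Stratum 2 (Men): n = 6006; a·d/n = 638·2949/6006 = 313.2637; b·c/n = 2120·299/6006 = 105.5411
OR_MH = (376.4171 + 313.2637) / (291.2922 + 105.5411) = 689.6809 / 396.8334 = 1.73796

1.74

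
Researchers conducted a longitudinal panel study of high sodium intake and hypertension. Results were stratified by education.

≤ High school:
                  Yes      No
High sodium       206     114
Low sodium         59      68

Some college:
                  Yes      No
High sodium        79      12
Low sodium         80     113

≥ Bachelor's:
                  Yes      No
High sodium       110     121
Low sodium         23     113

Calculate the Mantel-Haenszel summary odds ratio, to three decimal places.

3.715

OR_MH = Σ(aᵢdᵢ/nᵢ) / Σ(bᵢcᵢ/nᵢ), where nᵢ is the stratum total.
Stratum 1 (≤ High school): n = 447; a·d/n = 206·68/447 = 31.3378; b·c/n = 114·59/447 = 15.0470
Stratum 2 (Some college): n = 284; a·d/n = 79·113/284 = 31.4331; b·c/n = 12·80/284 = 3.3803
Stratum 3 (≥ Bachelor's): n = 367; a·d/n = 110·113/367 = 33.8692; b·c/n = 121·23/367 = 7.5831
OR_MH = (31.3378 + 31.4331 + 33.8692) / (15.0470 + 3.3803 + 7.5831) = 96.6401 / 26.0104 = 3.71545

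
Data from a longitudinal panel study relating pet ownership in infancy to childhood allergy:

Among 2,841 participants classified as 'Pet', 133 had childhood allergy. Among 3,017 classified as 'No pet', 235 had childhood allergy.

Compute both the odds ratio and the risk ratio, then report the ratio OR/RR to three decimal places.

0.967

From the description: a = 133, b = 2708, c = 235, d = 2782.
OR = (133·2782)/(2708·235) = 370006/636380 = 0.58142
Risk in exposed = 133/2841 = 0.04681; risk in unexposed = 235/3017 = 0.07789; RR = 0.60102
OR/RR = 0.58142 / 0.60102 = 0.96740
The outcome is rare in both groups, so OR ≈ RR (ratio near 1).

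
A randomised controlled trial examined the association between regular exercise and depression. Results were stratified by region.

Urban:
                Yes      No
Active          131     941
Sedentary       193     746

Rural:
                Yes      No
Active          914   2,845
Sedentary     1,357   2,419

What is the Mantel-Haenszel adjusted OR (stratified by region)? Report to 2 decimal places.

OR_MH = Σ(aᵢdᵢ/nᵢ) / Σ(bᵢcᵢ/nᵢ), where nᵢ is the stratum total.
Stratum 1 (Urban): n = 2011; a·d/n = 131·746/2011 = 48.5957; b·c/n = 941·193/2011 = 90.3098
Stratum 2 (Rural): n = 7535; a·d/n = 914·2419/7535 = 293.4261; b·c/n = 2845·1357/7535 = 512.3643
OR_MH = (48.5957 + 293.4261) / (90.3098 + 512.3643) = 342.0219 / 602.6741 = 0.56751

0.57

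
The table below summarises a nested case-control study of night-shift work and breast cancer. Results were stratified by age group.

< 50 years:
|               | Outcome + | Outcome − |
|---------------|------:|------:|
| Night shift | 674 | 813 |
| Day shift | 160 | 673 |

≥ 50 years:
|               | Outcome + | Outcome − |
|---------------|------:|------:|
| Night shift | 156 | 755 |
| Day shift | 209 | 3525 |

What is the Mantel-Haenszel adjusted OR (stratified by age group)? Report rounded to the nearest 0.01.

3.49

OR_MH = Σ(aᵢdᵢ/nᵢ) / Σ(bᵢcᵢ/nᵢ), where nᵢ is the stratum total.
Stratum 1 (< 50 years): n = 2320; a·d/n = 674·673/2320 = 195.5181; b·c/n = 813·160/2320 = 56.0690
Stratum 2 (≥ 50 years): n = 4645; a·d/n = 156·3525/4645 = 118.3854; b·c/n = 755·209/4645 = 33.9709
OR_MH = (195.5181 + 118.3854) / (56.0690 + 33.9709) = 313.9035 / 90.0399 = 3.48627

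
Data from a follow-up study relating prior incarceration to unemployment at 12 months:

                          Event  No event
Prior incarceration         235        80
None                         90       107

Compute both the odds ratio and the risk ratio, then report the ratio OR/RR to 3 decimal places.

2.139

Cells: a = 235, b = 80, c = 90, d = 107.
OR = (235·107)/(80·90) = 25145/7200 = 3.49236
Risk in exposed = 235/315 = 0.74603; risk in unexposed = 90/197 = 0.45685; RR = 1.63298
OR/RR = 3.49236 / 1.63298 = 2.13864
The outcome is not rare, so the OR lies further from 1 than the RR.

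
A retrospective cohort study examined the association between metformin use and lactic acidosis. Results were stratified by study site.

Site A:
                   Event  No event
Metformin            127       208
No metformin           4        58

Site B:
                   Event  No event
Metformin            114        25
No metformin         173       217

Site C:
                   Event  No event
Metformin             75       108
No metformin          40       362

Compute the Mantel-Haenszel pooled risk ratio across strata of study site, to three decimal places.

2.533

RR_MH = Σ(aᵢ·n₀ᵢ/nᵢ) / Σ(cᵢ·n₁ᵢ/nᵢ), with n₁ᵢ = aᵢ+bᵢ (exposed), n₀ᵢ = cᵢ+dᵢ (unexposed), nᵢ = n₁ᵢ+n₀ᵢ.
Stratum 1 (Site A): n₁ = 335, n₀ = 62, n = 397; a·n₀/n = 127·62/397 = 19.8338; c·n₁/n = 4·335/397 = 3.3753
Stratum 2 (Site B): n₁ = 139, n₀ = 390, n = 529; a·n₀/n = 114·390/529 = 84.0454; c·n₁/n = 173·139/529 = 45.4575
Stratum 3 (Site C): n₁ = 183, n₀ = 402, n = 585; a·n₀/n = 75·402/585 = 51.5385; c·n₁/n = 40·183/585 = 12.5128
RR_MH = (19.8338 + 84.0454 + 51.5385) / (3.3753 + 45.4575 + 12.5128) = 155.4176 / 61.3456 = 2.53348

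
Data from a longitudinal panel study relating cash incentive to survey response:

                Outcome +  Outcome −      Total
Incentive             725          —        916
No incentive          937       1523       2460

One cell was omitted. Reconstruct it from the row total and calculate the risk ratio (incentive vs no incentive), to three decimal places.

2.078

The missing cell is in the exposed row: 916 − 725 = 191.
So a = 725, b = 191, c = 937, d = 1523.
RR = [a/(a+b)] / [c/(c+d)] = (725/916) / (937/2460) = 0.79148/0.38089 = 2.07796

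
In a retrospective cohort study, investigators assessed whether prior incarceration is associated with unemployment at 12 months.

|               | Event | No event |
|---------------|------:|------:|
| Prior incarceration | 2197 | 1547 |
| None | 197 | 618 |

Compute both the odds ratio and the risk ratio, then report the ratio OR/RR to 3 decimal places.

Cells: a = 2197, b = 1547, c = 197, d = 618.
OR = (2197·618)/(1547·197) = 1357746/304759 = 4.45515
Risk in exposed = 2197/3744 = 0.58681; risk in unexposed = 197/815 = 0.24172; RR = 2.42765
OR/RR = 4.45515 / 2.42765 = 1.83517
The outcome is not rare, so the OR lies further from 1 than the RR.

1.835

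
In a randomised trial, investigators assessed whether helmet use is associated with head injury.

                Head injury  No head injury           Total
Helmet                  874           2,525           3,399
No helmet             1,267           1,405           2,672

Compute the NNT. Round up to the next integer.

Risk in treated group = 874/3399 = 0.25713; risk in control = 1267/2672 = 0.47418.
Absolute risk reduction = 0.47418 − 0.25713 = 0.21704
NNT = 1 / ARR = 1 / 0.21704 = 4.607 → round up → 5

5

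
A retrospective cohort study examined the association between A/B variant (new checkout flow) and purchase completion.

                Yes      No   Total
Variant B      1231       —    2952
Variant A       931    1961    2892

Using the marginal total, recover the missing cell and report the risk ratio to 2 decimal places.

1.30

The missing cell is in the exposed row: 2952 − 1231 = 1721.
So a = 1231, b = 1721, c = 931, d = 1961.
RR = [a/(a+b)] / [c/(c+d)] = (1231/2952) / (931/2892) = 0.41701/0.32192 = 1.29536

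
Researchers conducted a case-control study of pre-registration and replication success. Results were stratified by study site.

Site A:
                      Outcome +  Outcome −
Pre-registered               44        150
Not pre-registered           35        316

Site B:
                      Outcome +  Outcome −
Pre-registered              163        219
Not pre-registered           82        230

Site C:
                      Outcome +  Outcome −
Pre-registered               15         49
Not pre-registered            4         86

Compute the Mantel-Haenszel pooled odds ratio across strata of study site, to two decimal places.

2.39

OR_MH = Σ(aᵢdᵢ/nᵢ) / Σ(bᵢcᵢ/nᵢ), where nᵢ is the stratum total.
Stratum 1 (Site A): n = 545; a·d/n = 44·316/545 = 25.5119; b·c/n = 150·35/545 = 9.6330
Stratum 2 (Site B): n = 694; a·d/n = 163·230/694 = 54.0202; b·c/n = 219·82/694 = 25.8761
Stratum 3 (Site C): n = 154; a·d/n = 15·86/154 = 8.3766; b·c/n = 49·4/154 = 1.2727
OR_MH = (25.5119 + 54.0202 + 8.3766) / (9.6330 + 25.8761 + 1.2727) = 87.9087 / 36.7818 = 2.39000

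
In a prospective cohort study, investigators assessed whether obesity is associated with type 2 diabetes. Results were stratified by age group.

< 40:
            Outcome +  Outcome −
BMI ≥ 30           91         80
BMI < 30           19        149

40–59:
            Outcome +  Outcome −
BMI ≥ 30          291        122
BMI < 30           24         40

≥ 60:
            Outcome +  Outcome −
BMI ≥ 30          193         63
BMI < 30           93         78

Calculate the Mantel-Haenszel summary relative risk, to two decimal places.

1.87

RR_MH = Σ(aᵢ·n₀ᵢ/nᵢ) / Σ(cᵢ·n₁ᵢ/nᵢ), with n₁ᵢ = aᵢ+bᵢ (exposed), n₀ᵢ = cᵢ+dᵢ (unexposed), nᵢ = n₁ᵢ+n₀ᵢ.
Stratum 1 (< 40): n₁ = 171, n₀ = 168, n = 339; a·n₀/n = 91·168/339 = 45.0973; c·n₁/n = 19·171/339 = 9.5841
Stratum 2 (40–59): n₁ = 413, n₀ = 64, n = 477; a·n₀/n = 291·64/477 = 39.0440; c·n₁/n = 24·413/477 = 20.7799
Stratum 3 (≥ 60): n₁ = 256, n₀ = 171, n = 427; a·n₀/n = 193·171/427 = 77.2904; c·n₁/n = 93·256/427 = 55.7564
RR_MH = (45.0973 + 39.0440 + 77.2904) / (9.5841 + 20.7799 + 55.7564) = 161.4318 / 86.1204 = 1.87449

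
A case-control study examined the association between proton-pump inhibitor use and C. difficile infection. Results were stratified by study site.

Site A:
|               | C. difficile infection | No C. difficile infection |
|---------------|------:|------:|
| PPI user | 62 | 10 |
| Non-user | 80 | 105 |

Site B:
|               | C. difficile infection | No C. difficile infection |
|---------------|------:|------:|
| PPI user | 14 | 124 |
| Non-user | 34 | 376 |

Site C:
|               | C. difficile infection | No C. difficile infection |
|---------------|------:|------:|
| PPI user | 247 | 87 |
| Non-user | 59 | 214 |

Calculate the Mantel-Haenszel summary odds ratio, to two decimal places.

6.33

OR_MH = Σ(aᵢdᵢ/nᵢ) / Σ(bᵢcᵢ/nᵢ), where nᵢ is the stratum total.
Stratum 1 (Site A): n = 257; a·d/n = 62·105/257 = 25.3307; b·c/n = 10·80/257 = 3.1128
Stratum 2 (Site B): n = 548; a·d/n = 14·376/548 = 9.6058; b·c/n = 124·34/548 = 7.6934
Stratum 3 (Site C): n = 607; a·d/n = 247·214/607 = 87.0807; b·c/n = 87·59/607 = 8.4563
OR_MH = (25.3307 + 9.6058 + 87.0807) / (3.1128 + 7.6934 + 8.4563) = 122.0173 / 19.2626 = 6.33441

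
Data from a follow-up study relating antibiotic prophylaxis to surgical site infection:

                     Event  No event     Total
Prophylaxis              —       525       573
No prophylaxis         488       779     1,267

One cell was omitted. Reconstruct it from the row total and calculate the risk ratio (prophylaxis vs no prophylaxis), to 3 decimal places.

The missing cell is in the exposed row: 573 − 525 = 48.
So a = 48, b = 525, c = 488, d = 779.
RR = [a/(a+b)] / [c/(c+d)] = (48/573) / (488/1267) = 0.08377/0.38516 = 0.21749

0.217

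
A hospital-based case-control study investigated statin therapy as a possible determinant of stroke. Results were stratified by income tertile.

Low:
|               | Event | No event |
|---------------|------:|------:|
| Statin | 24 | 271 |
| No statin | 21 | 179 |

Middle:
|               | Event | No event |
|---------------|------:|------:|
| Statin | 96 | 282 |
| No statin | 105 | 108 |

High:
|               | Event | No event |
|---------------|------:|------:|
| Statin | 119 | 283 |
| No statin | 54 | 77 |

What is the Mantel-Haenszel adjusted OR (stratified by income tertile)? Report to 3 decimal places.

OR_MH = Σ(aᵢdᵢ/nᵢ) / Σ(bᵢcᵢ/nᵢ), where nᵢ is the stratum total.
Stratum 1 (Low): n = 495; a·d/n = 24·179/495 = 8.6788; b·c/n = 271·21/495 = 11.4970
Stratum 2 (Middle): n = 591; a·d/n = 96·108/591 = 17.5431; b·c/n = 282·105/591 = 50.1015
Stratum 3 (High): n = 533; a·d/n = 119·77/533 = 17.1914; b·c/n = 283·54/533 = 28.6717
OR_MH = (8.6788 + 17.5431 + 17.1914) / (11.4970 + 50.1015 + 28.6717) = 43.4133 / 90.2702 = 0.48093

0.481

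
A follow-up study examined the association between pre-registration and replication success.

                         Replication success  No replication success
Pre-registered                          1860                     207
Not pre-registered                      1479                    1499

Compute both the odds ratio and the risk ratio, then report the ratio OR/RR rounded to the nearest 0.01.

Cells: a = 1860, b = 207, c = 1479, d = 1499.
OR = (1860·1499)/(207·1479) = 2788140/306153 = 9.10702
Risk in exposed = 1860/2067 = 0.89985; risk in unexposed = 1479/2978 = 0.49664; RR = 1.81188
OR/RR = 9.10702 / 1.81188 = 5.02628
The outcome is not rare, so the OR lies further from 1 than the RR.

5.03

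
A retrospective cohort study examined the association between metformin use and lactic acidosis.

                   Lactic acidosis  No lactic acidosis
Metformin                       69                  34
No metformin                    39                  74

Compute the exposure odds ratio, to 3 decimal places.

3.851

Cells: a = 69, b = 34, c = 39, d = 74.
OR = (a·d)/(b·c) = (69 × 74) / (34 × 39) = 5106 / 1326 = 3.85068
The odds of lactic acidosis are about 3.85 times as high in the metformin group.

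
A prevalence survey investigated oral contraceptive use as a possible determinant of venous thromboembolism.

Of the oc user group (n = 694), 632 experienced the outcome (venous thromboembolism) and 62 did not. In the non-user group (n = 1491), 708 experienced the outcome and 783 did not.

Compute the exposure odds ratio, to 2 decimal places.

From the description: a = 632, b = 62, c = 708, d = 783.
OR = (a·d)/(b·c) = (632 × 783) / (62 × 708) = 494856 / 43896 = 11.27337
The odds of venous thromboembolism are about 11.27 times as high in the oc user group.

11.27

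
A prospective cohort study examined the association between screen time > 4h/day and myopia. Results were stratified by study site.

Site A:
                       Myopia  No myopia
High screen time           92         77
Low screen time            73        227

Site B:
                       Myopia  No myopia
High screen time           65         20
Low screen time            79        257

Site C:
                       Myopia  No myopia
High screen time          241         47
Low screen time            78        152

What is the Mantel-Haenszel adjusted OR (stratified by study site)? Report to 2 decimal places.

OR_MH = Σ(aᵢdᵢ/nᵢ) / Σ(bᵢcᵢ/nᵢ), where nᵢ is the stratum total.
Stratum 1 (Site A): n = 469; a·d/n = 92·227/469 = 44.5288; b·c/n = 77·73/469 = 11.9851
Stratum 2 (Site B): n = 421; a·d/n = 65·257/421 = 39.6793; b·c/n = 20·79/421 = 3.7530
Stratum 3 (Site C): n = 518; a·d/n = 241·152/518 = 70.7181; b·c/n = 47·78/518 = 7.0772
OR_MH = (44.5288 + 39.6793 + 70.7181) / (11.9851 + 3.7530 + 7.0772) = 154.9263 / 22.8153 = 6.79047

6.79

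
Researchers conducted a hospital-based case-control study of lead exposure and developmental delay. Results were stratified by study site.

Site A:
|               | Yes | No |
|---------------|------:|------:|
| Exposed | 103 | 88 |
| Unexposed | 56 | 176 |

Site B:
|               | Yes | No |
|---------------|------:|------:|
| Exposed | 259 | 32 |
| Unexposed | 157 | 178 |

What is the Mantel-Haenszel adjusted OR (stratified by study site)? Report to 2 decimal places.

OR_MH = Σ(aᵢdᵢ/nᵢ) / Σ(bᵢcᵢ/nᵢ), where nᵢ is the stratum total.
Stratum 1 (Site A): n = 423; a·d/n = 103·176/423 = 42.8558; b·c/n = 88·56/423 = 11.6501
Stratum 2 (Site B): n = 626; a·d/n = 259·178/626 = 73.6454; b·c/n = 32·157/626 = 8.0256
OR_MH = (42.8558 + 73.6454) / (11.6501 + 8.0256) = 116.5012 / 19.6757 = 5.92107

5.92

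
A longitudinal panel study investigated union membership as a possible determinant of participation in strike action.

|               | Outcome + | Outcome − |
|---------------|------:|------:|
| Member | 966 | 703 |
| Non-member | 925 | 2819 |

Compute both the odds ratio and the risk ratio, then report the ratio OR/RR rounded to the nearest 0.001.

Cells: a = 966, b = 703, c = 925, d = 2819.
OR = (966·2819)/(703·925) = 2723154/650275 = 4.18770
Risk in exposed = 966/1669 = 0.57879; risk in unexposed = 925/3744 = 0.24706; RR = 2.34269
OR/RR = 4.18770 / 2.34269 = 1.78756
The outcome is not rare, so the OR lies further from 1 than the RR.

1.788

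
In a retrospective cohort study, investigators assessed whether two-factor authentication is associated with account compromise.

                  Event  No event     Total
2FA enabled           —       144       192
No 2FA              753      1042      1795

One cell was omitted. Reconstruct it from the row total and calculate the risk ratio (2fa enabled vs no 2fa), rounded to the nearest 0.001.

0.596

The missing cell is in the exposed row: 192 − 144 = 48.
So a = 48, b = 144, c = 753, d = 1042.
RR = [a/(a+b)] / [c/(c+d)] = (48/192) / (753/1795) = 0.25000/0.41950 = 0.59595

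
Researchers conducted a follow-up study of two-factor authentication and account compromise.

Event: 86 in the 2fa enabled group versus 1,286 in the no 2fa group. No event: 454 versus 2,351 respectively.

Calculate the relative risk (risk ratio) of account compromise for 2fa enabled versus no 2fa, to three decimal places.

0.450

From the description: a = 86, b = 454, c = 1286, d = 2351.
Risk in exposed = 86/540 = 0.15926; risk in unexposed = 1286/3637 = 0.35359.
RR = 0.15926 / 0.35359 = 0.45041
The risk is 55% lower among the exposed than among the unexposed.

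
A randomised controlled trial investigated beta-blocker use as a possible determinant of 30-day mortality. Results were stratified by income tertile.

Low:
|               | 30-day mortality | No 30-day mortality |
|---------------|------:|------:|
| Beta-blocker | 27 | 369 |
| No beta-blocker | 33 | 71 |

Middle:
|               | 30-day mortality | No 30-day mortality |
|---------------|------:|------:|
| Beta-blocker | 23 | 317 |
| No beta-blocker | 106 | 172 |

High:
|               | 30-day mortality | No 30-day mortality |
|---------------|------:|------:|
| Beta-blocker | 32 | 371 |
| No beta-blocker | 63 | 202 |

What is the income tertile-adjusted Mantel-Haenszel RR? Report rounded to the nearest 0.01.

0.23

RR_MH = Σ(aᵢ·n₀ᵢ/nᵢ) / Σ(cᵢ·n₁ᵢ/nᵢ), with n₁ᵢ = aᵢ+bᵢ (exposed), n₀ᵢ = cᵢ+dᵢ (unexposed), nᵢ = n₁ᵢ+n₀ᵢ.
Stratum 1 (Low): n₁ = 396, n₀ = 104, n = 500; a·n₀/n = 27·104/500 = 5.6160; c·n₁/n = 33·396/500 = 26.1360
Stratum 2 (Middle): n₁ = 340, n₀ = 278, n = 618; a·n₀/n = 23·278/618 = 10.3463; c·n₁/n = 106·340/618 = 58.3172
Stratum 3 (High): n₁ = 403, n₀ = 265, n = 668; a·n₀/n = 32·265/668 = 12.6946; c·n₁/n = 63·403/668 = 38.0075
RR_MH = (5.6160 + 10.3463 + 12.6946) / (26.1360 + 58.3172 + 38.0075) = 28.6569 / 122.4606 = 0.23401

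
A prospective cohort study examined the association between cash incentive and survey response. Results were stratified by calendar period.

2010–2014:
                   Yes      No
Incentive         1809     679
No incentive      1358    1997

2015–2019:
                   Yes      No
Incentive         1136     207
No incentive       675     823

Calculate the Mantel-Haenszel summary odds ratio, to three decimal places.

4.577

OR_MH = Σ(aᵢdᵢ/nᵢ) / Σ(bᵢcᵢ/nᵢ), where nᵢ is the stratum total.
Stratum 1 (2010–2014): n = 5843; a·d/n = 1809·1997/5843 = 618.2737; b·c/n = 679·1358/5843 = 157.8097
Stratum 2 (2015–2019): n = 2841; a·d/n = 1136·823/2841 = 329.0841; b·c/n = 207·675/2841 = 49.1816
OR_MH = (618.2737 + 329.0841) / (157.8097 + 49.1816) = 947.3578 / 206.9913 = 4.57680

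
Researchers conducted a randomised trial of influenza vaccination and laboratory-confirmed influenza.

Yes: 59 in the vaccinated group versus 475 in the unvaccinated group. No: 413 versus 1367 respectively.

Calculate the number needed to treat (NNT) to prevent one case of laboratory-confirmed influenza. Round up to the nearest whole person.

8

Risk in treated group = 59/472 = 0.12500; risk in control = 475/1842 = 0.25787.
Absolute risk reduction = 0.25787 − 0.12500 = 0.13287
NNT = 1 / ARR = 1 / 0.13287 = 7.526 → round up → 8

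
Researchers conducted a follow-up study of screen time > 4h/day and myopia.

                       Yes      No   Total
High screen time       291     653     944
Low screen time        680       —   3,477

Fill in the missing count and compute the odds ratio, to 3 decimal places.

The missing cell is in the unexposed row: 3477 − 680 = 2797.
So a = 291, b = 653, c = 680, d = 2797.
OR = (a·d)/(b·c) = (291 × 2797) / (653 × 680) = 813927 / 444040 = 1.83300

1.833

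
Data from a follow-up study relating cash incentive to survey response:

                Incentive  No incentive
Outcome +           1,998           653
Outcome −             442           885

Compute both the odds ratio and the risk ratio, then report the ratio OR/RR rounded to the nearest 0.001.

Reading the table with exposure as columns: a = 1998 (Incentive, case), b = 442 (Incentive, non-case), c = 653 (No incentive, case), d = 885.
OR = (1998·885)/(442·653) = 1768230/288626 = 6.12637
Risk in exposed = 1998/2440 = 0.81885; risk in unexposed = 653/1538 = 0.42458; RR = 1.92863
OR/RR = 6.12637 / 1.92863 = 3.17654
The outcome is not rare, so the OR lies further from 1 than the RR.

3.177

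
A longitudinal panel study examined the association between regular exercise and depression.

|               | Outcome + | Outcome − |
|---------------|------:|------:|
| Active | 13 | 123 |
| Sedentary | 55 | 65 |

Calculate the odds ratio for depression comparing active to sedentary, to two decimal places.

Cells: a = 13, b = 123, c = 55, d = 65.
OR = (a·d)/(b·c) = (13 × 65) / (123 × 55) = 845 / 6765 = 0.12491
Exposure is associated with lower odds of depression (OR = 0.12 < 1).

0.12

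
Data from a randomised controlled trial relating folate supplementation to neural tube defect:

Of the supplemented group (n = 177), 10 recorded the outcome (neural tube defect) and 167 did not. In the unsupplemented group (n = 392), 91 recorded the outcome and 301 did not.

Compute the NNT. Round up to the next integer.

6

Risk in treated group = 10/177 = 0.05650; risk in control = 91/392 = 0.23214.
Absolute risk reduction = 0.23214 − 0.05650 = 0.17565
NNT = 1 / ARR = 1 / 0.17565 = 5.693 → round up → 6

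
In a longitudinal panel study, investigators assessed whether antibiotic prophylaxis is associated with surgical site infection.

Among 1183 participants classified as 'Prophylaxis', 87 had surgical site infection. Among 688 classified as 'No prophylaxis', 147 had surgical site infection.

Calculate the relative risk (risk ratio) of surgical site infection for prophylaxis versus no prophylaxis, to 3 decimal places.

0.344

From the description: a = 87, b = 1096, c = 147, d = 541.
Risk in exposed = 87/1183 = 0.07354; risk in unexposed = 147/688 = 0.21366.
RR = 0.07354 / 0.21366 = 0.34420
The risk is 66% lower among the exposed than among the unexposed.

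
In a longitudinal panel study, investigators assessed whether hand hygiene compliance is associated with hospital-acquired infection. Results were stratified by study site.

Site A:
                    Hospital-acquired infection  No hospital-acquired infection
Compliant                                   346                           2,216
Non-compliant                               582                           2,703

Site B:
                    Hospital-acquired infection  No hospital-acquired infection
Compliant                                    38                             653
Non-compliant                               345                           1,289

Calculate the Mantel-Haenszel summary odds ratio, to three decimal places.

0.570

OR_MH = Σ(aᵢdᵢ/nᵢ) / Σ(bᵢcᵢ/nᵢ), where nᵢ is the stratum total.
Stratum 1 (Site A): n = 5847; a·d/n = 346·2703/5847 = 159.9518; b·c/n = 2216·582/5847 = 220.5767
Stratum 2 (Site B): n = 2325; a·d/n = 38·1289/2325 = 21.0675; b·c/n = 653·345/2325 = 96.8968
OR_MH = (159.9518 + 21.0675) / (220.5767 + 96.8968) = 181.0193 / 317.4735 = 0.57019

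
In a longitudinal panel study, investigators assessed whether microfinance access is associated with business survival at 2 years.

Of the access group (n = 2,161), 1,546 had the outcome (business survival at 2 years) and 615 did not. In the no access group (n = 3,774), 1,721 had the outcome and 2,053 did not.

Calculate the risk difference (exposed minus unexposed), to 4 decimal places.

0.2594

From the description: a = 1546, b = 615, c = 1721, d = 2053.
Risk in exposed = 1546/2161 = 0.715410; risk in unexposed = 1721/3774 = 0.456015.
Risk difference = 0.715410 − 0.456015 = 0.259395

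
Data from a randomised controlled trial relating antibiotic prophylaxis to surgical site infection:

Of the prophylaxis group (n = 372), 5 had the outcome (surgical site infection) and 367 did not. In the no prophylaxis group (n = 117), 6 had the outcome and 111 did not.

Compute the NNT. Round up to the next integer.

Risk in treated group = 5/372 = 0.01344; risk in control = 6/117 = 0.05128.
Absolute risk reduction = 0.05128 − 0.01344 = 0.03784
NNT = 1 / ARR = 1 / 0.03784 = 26.426 → round up → 27

27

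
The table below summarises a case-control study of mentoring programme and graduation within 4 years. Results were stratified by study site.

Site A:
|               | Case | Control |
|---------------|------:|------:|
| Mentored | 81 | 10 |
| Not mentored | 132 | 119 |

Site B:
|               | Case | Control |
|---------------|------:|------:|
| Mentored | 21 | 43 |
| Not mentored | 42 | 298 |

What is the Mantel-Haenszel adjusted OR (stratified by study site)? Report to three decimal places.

OR_MH = Σ(aᵢdᵢ/nᵢ) / Σ(bᵢcᵢ/nᵢ), where nᵢ is the stratum total.
Stratum 1 (Site A): n = 342; a·d/n = 81·119/342 = 28.1842; b·c/n = 10·132/342 = 3.8596
Stratum 2 (Site B): n = 404; a·d/n = 21·298/404 = 15.4901; b·c/n = 43·42/404 = 4.4703
OR_MH = (28.1842 + 15.4901) / (3.8596 + 4.4703) = 43.6743 / 8.3299 = 5.24305

5.243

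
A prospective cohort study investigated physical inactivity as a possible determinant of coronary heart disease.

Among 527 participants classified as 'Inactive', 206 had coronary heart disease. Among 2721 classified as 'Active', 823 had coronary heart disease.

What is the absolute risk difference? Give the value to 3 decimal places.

From the description: a = 206, b = 321, c = 823, d = 1898.
Risk in exposed = 206/527 = 0.390892; risk in unexposed = 823/2721 = 0.302462.
Risk difference = 0.390892 − 0.302462 = 0.088430

0.088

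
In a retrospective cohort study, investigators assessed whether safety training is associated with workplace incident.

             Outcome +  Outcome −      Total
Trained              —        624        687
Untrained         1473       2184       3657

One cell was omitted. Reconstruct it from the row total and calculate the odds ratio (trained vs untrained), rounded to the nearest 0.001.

The missing cell is in the exposed row: 687 − 624 = 63.
So a = 63, b = 624, c = 1473, d = 2184.
OR = (a·d)/(b·c) = (63 × 2184) / (624 × 1473) = 137592 / 919152 = 0.14969

0.150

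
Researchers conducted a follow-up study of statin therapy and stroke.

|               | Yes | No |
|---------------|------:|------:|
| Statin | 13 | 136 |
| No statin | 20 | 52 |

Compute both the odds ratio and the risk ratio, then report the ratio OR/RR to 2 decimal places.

0.79

Cells: a = 13, b = 136, c = 20, d = 52.
OR = (13·52)/(136·20) = 676/2720 = 0.24853
Risk in exposed = 13/149 = 0.08725; risk in unexposed = 20/72 = 0.27778; RR = 0.31409
OR/RR = 0.24853 / 0.31409 = 0.79126
The outcome is not rare, so the OR lies further from 1 than the RR.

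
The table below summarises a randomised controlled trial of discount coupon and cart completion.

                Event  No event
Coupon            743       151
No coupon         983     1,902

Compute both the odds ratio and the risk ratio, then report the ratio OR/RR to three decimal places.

Cells: a = 743, b = 151, c = 983, d = 1902.
OR = (743·1902)/(151·983) = 1413186/148433 = 9.52070
Risk in exposed = 743/894 = 0.83110; risk in unexposed = 983/2885 = 0.34073; RR = 2.43918
OR/RR = 9.52070 / 2.43918 = 3.90324
The outcome is not rare, so the OR lies further from 1 than the RR.

3.903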